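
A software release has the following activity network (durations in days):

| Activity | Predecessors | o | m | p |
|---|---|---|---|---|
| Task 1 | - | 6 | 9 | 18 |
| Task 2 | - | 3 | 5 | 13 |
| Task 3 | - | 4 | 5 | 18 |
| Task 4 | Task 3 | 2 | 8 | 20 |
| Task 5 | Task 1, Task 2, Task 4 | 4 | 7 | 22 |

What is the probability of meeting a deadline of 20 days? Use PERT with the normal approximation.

0.151

te_Task 1 = (6 + 4·9 + 18)/6 = 60/6 = 10; σ²_Task 1 = ((18−6)/6)² = 4.000
te_Task 2 = (3 + 4·5 + 13)/6 = 36/6 = 6; σ²_Task 2 = ((13−3)/6)² = 2.778
te_Task 3 = (4 + 4·5 + 18)/6 = 42/6 = 7; σ²_Task 3 = ((18−4)/6)² = 5.444
te_Task 4 = (2 + 4·8 + 20)/6 = 54/6 = 9; σ²_Task 4 = ((20−2)/6)² = 9.000
te_Task 5 = (4 + 4·7 + 22)/6 = 54/6 = 9; σ²_Task 5 = ((22−4)/6)² = 9.000

Forward pass:
ES_Task 1 = 0; EF_Task 1 = 10
ES_Task 2 = 0; EF_Task 2 = 6
ES_Task 3 = 0; EF_Task 3 = 7
ES_Task 4 = 7; EF_Task 4 = 7+9 = 16
ES_Task 5 = max(EF_Task 1=10, EF_Task 2=6, EF_Task 4=16) = 16; EF_Task 5 = 16+9 = 25
Expected project duration μ = 25 days. Critical path: Task 3 → Task 4 → Task 5.

Variance along critical path = 5.444 + 9.000 + 9.000 = 23.444; σ = √23.444 = 4.842 days.
Z = (20 − 25) / 4.842 = -1.033
P(T ≤ 20) = Φ(-1.033) ≈ 0.151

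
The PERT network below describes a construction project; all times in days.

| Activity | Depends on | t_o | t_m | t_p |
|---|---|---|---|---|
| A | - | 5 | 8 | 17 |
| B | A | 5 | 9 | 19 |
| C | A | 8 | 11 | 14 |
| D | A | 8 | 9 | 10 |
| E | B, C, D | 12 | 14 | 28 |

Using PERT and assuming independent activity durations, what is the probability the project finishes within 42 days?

0.958

te_A = (5 + 4·8 + 17)/6 = 54/6 = 9; σ²_A = ((17−5)/6)² = 4.000
te_B = (5 + 4·9 + 19)/6 = 60/6 = 10; σ²_B = ((19−5)/6)² = 5.444
te_C = (8 + 4·11 + 14)/6 = 66/6 = 11; σ²_C = ((14−8)/6)² = 1.000
te_D = (8 + 4·9 + 10)/6 = 54/6 = 9; σ²_D = ((10−8)/6)² = 0.111
te_E = (12 + 4·14 + 28)/6 = 96/6 = 16; σ²_E = ((28−12)/6)² = 7.111

Forward pass:
ES_A = 0; EF_A = 9
ES_B = 9; EF_B = 9+10 = 19
ES_C = 9; EF_C = 9+11 = 20
ES_D = 9; EF_D = 9+9 = 18
ES_E = max(EF_B=19, EF_C=20, EF_D=18) = 20; EF_E = 20+16 = 36
Expected project duration μ = 36 days. Critical path: A → C → E.

Variance along critical path = 4.000 + 1.000 + 7.111 = 12.111; σ = √12.111 = 3.480 days.
Z = (42 − 36) / 3.480 = 1.724
P(T ≤ 42) = Φ(1.724) ≈ 0.958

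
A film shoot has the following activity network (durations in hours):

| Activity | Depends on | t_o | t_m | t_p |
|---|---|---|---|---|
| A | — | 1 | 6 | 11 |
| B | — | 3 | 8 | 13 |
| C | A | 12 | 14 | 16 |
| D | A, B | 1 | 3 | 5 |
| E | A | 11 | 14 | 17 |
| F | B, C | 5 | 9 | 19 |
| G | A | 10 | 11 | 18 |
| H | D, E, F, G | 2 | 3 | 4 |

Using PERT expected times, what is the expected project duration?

33 hours

te_A = (1 + 4·6 + 11)/6 = 36/6 = 6
te_B = (3 + 4·8 + 13)/6 = 48/6 = 8
te_C = (12 + 4·14 + 16)/6 = 84/6 = 14
te_D = (1 + 4·3 + 5)/6 = 18/6 = 3
te_E = (11 + 4·14 + 17)/6 = 84/6 = 14
te_F = (5 + 4·9 + 19)/6 = 60/6 = 10
te_G = (10 + 4·11 + 18)/6 = 72/6 = 12
te_H = (2 + 4·3 + 4)/6 = 18/6 = 3

Forward pass:
ES_A = 0; EF_A = 6
ES_B = 0; EF_B = 8
ES_C = 6; EF_C = 6+14 = 20
ES_D = max(EF_A=6, EF_B=8) = 8; EF_D = 8+3 = 11
ES_E = 6; EF_E = 6+14 = 20
ES_F = max(EF_B=8, EF_C=20) = 20; EF_F = 20+10 = 30
ES_G = 6; EF_G = 6+12 = 18
ES_H = max(EF_D=11, EF_E=20, EF_F=30, EF_G=18) = 30; EF_H = 30+3 = 33
Expected project duration μ = 33 hours. Critical path: A → C → F → H.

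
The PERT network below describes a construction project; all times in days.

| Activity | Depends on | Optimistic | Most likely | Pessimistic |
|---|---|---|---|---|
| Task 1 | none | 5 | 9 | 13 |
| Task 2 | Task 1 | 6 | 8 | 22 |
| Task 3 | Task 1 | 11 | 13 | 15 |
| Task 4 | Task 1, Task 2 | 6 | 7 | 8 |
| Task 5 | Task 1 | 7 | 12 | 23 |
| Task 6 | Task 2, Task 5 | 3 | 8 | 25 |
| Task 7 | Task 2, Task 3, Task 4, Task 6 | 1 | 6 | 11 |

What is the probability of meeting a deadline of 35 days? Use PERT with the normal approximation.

0.275

te_Task 1 = (5 + 4·9 + 13)/6 = 54/6 = 9; σ²_Task 1 = ((13−5)/6)² = 1.778
te_Task 2 = (6 + 4·8 + 22)/6 = 60/6 = 10; σ²_Task 2 = ((22−6)/6)² = 7.111
te_Task 3 = (11 + 4·13 + 15)/6 = 78/6 = 13; σ²_Task 3 = ((15−11)/6)² = 0.444
te_Task 4 = (6 + 4·7 + 8)/6 = 42/6 = 7; σ²_Task 4 = ((8−6)/6)² = 0.111
te_Task 5 = (7 + 4·12 + 23)/6 = 78/6 = 13; σ²_Task 5 = ((23−7)/6)² = 7.111
te_Task 6 = (3 + 4·8 + 25)/6 = 60/6 = 10; σ²_Task 6 = ((25−3)/6)² = 13.444
te_Task 7 = (1 + 4·6 + 11)/6 = 36/6 = 6; σ²_Task 7 = ((11−1)/6)² = 2.778

Forward pass:
ES_Task 1 = 0; EF_Task 1 = 9
ES_Task 2 = 9; EF_Task 2 = 9+10 = 19
ES_Task 3 = 9; EF_Task 3 = 9+13 = 22
ES_Task 4 = max(EF_Task 1=9, EF_Task 2=19) = 19; EF_Task 4 = 19+7 = 26
ES_Task 5 = 9; EF_Task 5 = 9+13 = 22
ES_Task 6 = max(EF_Task 2=19, EF_Task 5=22) = 22; EF_Task 6 = 22+10 = 32
ES_Task 7 = max(EF_Task 2=19, EF_Task 3=22, EF_Task 4=26, EF_Task 6=32) = 32; EF_Task 7 = 32+6 = 38
Expected project duration μ = 38 days. Critical path: Task 1 → Task 5 → Task 6 → Task 7.

Variance along critical path = 1.778 + 7.111 + 13.444 + 2.778 = 25.111; σ = √25.111 = 5.011 days.
Z = (35 − 38) / 5.011 = -0.599
P(T ≤ 35) = Φ(-0.599) ≈ 0.275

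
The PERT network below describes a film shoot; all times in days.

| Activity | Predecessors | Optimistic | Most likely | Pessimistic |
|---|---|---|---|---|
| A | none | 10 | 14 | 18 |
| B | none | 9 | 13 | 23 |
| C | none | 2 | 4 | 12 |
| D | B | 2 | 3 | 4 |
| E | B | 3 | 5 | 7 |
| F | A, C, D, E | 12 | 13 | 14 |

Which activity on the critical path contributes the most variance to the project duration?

B

te_A = (10 + 4·14 + 18)/6 = 84/6 = 14; σ²_A = ((18−10)/6)² = 1.778
te_B = (9 + 4·13 + 23)/6 = 84/6 = 14; σ²_B = ((23−9)/6)² = 5.444
te_C = (2 + 4·4 + 12)/6 = 30/6 = 5; σ²_C = ((12−2)/6)² = 2.778
te_D = (2 + 4·3 + 4)/6 = 18/6 = 3; σ²_D = ((4−2)/6)² = 0.111
te_E = (3 + 4·5 + 7)/6 = 30/6 = 5; σ²_E = ((7−3)/6)² = 0.444
te_F = (12 + 4·13 + 14)/6 = 78/6 = 13; σ²_F = ((14−12)/6)² = 0.111

Forward pass:
ES_A = 0; EF_A = 14
ES_B = 0; EF_B = 14
ES_C = 0; EF_C = 5
ES_D = 14; EF_D = 14+3 = 17
ES_E = 14; EF_E = 14+5 = 19
ES_F = max(EF_A=14, EF_C=5, EF_D=17, EF_E=19) = 19; EF_F = 19+13 = 32
Expected project duration μ = 32 days. Critical path: B → E → F.

Variances on critical path: σ²_B=5.444, σ²_E=0.444, σ²_F=0.111.
Largest is σ²_B = 5.444.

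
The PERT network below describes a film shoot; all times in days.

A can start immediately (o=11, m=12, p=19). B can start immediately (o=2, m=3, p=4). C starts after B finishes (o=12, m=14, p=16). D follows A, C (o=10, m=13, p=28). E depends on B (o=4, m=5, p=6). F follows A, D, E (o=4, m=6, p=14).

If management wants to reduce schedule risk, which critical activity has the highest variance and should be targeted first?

te_A = (11 + 4·12 + 19)/6 = 78/6 = 13; σ²_A = ((19−11)/6)² = 1.778
te_B = (2 + 4·3 + 4)/6 = 18/6 = 3; σ²_B = ((4−2)/6)² = 0.111
te_C = (12 + 4·14 + 16)/6 = 84/6 = 14; σ²_C = ((16−12)/6)² = 0.444
te_D = (10 + 4·13 + 28)/6 = 90/6 = 15; σ²_D = ((28−10)/6)² = 9.000
te_E = (4 + 4·5 + 6)/6 = 30/6 = 5; σ²_E = ((6−4)/6)² = 0.111
te_F = (4 + 4·6 + 14)/6 = 42/6 = 7; σ²_F = ((14−4)/6)² = 2.778

Forward pass:
ES_A = 0; EF_A = 13
ES_B = 0; EF_B = 3
ES_C = 3; EF_C = 3+14 = 17
ES_D = max(EF_A=13, EF_C=17) = 17; EF_D = 17+15 = 32
ES_E = 3; EF_E = 3+5 = 8
ES_F = max(EF_A=13, EF_D=32, EF_E=8) = 32; EF_F = 32+7 = 39
Expected project duration μ = 39 days. Critical path: B → C → D → F.

Variances on critical path: σ²_B=0.111, σ²_C=0.444, σ²_D=9.000, σ²_F=2.778.
Largest is σ²_D = 9.000.

D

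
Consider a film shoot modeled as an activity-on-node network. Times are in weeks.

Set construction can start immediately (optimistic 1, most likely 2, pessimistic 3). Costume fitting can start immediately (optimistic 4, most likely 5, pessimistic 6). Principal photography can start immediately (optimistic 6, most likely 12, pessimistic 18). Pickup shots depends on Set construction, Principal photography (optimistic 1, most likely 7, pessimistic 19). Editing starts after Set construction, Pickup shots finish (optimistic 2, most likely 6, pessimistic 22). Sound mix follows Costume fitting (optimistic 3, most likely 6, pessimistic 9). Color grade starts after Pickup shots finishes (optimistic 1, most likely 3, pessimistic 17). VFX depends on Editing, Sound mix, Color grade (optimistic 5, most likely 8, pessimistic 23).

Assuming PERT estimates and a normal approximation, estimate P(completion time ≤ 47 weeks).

0.941

te_Set construction = (1 + 4·2 + 3)/6 = 12/6 = 2; σ²_Set construction = ((3−1)/6)² = 0.111
te_Costume fitting = (4 + 4·5 + 6)/6 = 30/6 = 5; σ²_Costume fitting = ((6−4)/6)² = 0.111
te_Principal photography = (6 + 4·12 + 18)/6 = 72/6 = 12; σ²_Principal photography = ((18−6)/6)² = 4.000
te_Pickup shots = (1 + 4·7 + 19)/6 = 48/6 = 8; σ²_Pickup shots = ((19−1)/6)² = 9.000
te_Editing = (2 + 4·6 + 22)/6 = 48/6 = 8; σ²_Editing = ((22−2)/6)² = 11.111
te_Sound mix = (3 + 4·6 + 9)/6 = 36/6 = 6; σ²_Sound mix = ((9−3)/6)² = 1.000
te_Color grade = (1 + 4·3 + 17)/6 = 30/6 = 5; σ²_Color grade = ((17−1)/6)² = 7.111
te_VFX = (5 + 4·8 + 23)/6 = 60/6 = 10; σ²_VFX = ((23−5)/6)² = 9.000

Forward pass:
ES_Set construction = 0; EF_Set construction = 2
ES_Costume fitting = 0; EF_Costume fitting = 5
ES_Principal photography = 0; EF_Principal photography = 12
ES_Pickup shots = max(EF_Set construction=2, EF_Principal photography=12) = 12; EF_Pickup shots = 12+8 = 20
ES_Editing = max(EF_Set construction=2, EF_Pickup shots=20) = 20; EF_Editing = 20+8 = 28
ES_Sound mix = 5; EF_Sound mix = 5+6 = 11
ES_Color grade = 20; EF_Color grade = 20+5 = 25
ES_VFX = max(EF_Editing=28, EF_Sound mix=11, EF_Color grade=25) = 28; EF_VFX = 28+10 = 38
Expected project duration μ = 38 weeks. Critical path: Principal photography → Pickup shots → Editing → VFX.

Variance along critical path = 4.000 + 9.000 + 11.111 + 9.000 = 33.111; σ = √33.111 = 5.754 weeks.
Z = (47 − 38) / 5.754 = 1.564
P(T ≤ 47) = Φ(1.564) ≈ 0.941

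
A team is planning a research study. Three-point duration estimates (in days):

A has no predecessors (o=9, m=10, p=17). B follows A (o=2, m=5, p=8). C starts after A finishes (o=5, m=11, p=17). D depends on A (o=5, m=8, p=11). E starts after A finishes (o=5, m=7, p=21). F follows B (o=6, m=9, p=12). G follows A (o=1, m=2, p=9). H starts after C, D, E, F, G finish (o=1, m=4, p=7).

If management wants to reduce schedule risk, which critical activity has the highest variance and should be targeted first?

te_A = (9 + 4·10 + 17)/6 = 66/6 = 11; σ²_A = ((17−9)/6)² = 1.778
te_B = (2 + 4·5 + 8)/6 = 30/6 = 5; σ²_B = ((8−2)/6)² = 1.000
te_C = (5 + 4·11 + 17)/6 = 66/6 = 11; σ²_C = ((17−5)/6)² = 4.000
te_D = (5 + 4·8 + 11)/6 = 48/6 = 8; σ²_D = ((11−5)/6)² = 1.000
te_E = (5 + 4·7 + 21)/6 = 54/6 = 9; σ²_E = ((21−5)/6)² = 7.111
te_F = (6 + 4·9 + 12)/6 = 54/6 = 9; σ²_F = ((12−6)/6)² = 1.000
te_G = (1 + 4·2 + 9)/6 = 18/6 = 3; σ²_G = ((9−1)/6)² = 1.778
te_H = (1 + 4·4 + 7)/6 = 24/6 = 4; σ²_H = ((7−1)/6)² = 1.000

Forward pass:
ES_A = 0; EF_A = 11
ES_B = 11; EF_B = 11+5 = 16
ES_C = 11; EF_C = 11+11 = 22
ES_D = 11; EF_D = 11+8 = 19
ES_E = 11; EF_E = 11+9 = 20
ES_F = 16; EF_F = 16+9 = 25
ES_G = 11; EF_G = 11+3 = 14
ES_H = max(EF_C=22, EF_D=19, EF_E=20, EF_F=25, EF_G=14) = 25; EF_H = 25+4 = 29
Expected project duration μ = 29 days. Critical path: A → B → F → H.

Variances on critical path: σ²_A=1.778, σ²_B=1.000, σ²_F=1.000, σ²_H=1.000.
Largest is σ²_A = 1.778.

A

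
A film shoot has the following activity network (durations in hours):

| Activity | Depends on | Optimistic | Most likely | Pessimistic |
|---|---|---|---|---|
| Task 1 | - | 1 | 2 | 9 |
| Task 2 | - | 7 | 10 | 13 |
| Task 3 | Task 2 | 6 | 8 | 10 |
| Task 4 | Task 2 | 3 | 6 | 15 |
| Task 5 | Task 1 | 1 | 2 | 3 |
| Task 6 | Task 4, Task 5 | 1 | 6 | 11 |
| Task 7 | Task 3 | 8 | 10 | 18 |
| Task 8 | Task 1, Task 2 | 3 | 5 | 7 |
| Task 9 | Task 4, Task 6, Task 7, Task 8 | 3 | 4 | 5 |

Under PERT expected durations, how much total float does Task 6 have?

6 hours

te_Task 1 = (1 + 4·2 + 9)/6 = 18/6 = 3
te_Task 2 = (7 + 4·10 + 13)/6 = 60/6 = 10
te_Task 3 = (6 + 4·8 + 10)/6 = 48/6 = 8
te_Task 4 = (3 + 4·6 + 15)/6 = 42/6 = 7
te_Task 5 = (1 + 4·2 + 3)/6 = 12/6 = 2
te_Task 6 = (1 + 4·6 + 11)/6 = 36/6 = 6
te_Task 7 = (8 + 4·10 + 18)/6 = 66/6 = 11
te_Task 8 = (3 + 4·5 + 7)/6 = 30/6 = 5
te_Task 9 = (3 + 4·4 + 5)/6 = 24/6 = 4

Forward pass:
ES_Task 1 = 0; EF_Task 1 = 3
ES_Task 2 = 0; EF_Task 2 = 10
ES_Task 3 = 10; EF_Task 3 = 10+8 = 18
ES_Task 4 = 10; EF_Task 4 = 10+7 = 17
ES_Task 5 = 3; EF_Task 5 = 3+2 = 5
ES_Task 6 = max(EF_Task 4=17, EF_Task 5=5) = 17; EF_Task 6 = 17+6 = 23
ES_Task 7 = 18; EF_Task 7 = 18+11 = 29
ES_Task 8 = max(EF_Task 1=3, EF_Task 2=10) = 10; EF_Task 8 = 10+5 = 15
ES_Task 9 = max(EF_Task 4=17, EF_Task 6=23, EF_Task 7=29, EF_Task 8=15) = 29; EF_Task 9 = 29+4 = 33
Expected project duration μ = 33 hours. Critical path: Task 2 → Task 3 → Task 7 → Task 9.

Backward pass:
LF_Task 9 = 33; LS_Task 9 = 33−4 = 29
LF_Task 8 = LS_Task 9 = 29; LS_Task 8 = 29−5 = 24
LF_Task 7 = LS_Task 9 = 29; LS_Task 7 = 29−11 = 18
LF_Task 6 = LS_Task 9 = 29; LS_Task 6 = 29−6 = 23
LF_Task 5 = LS_Task 6 = 23; LS_Task 5 = 23−2 = 21
LF_Task 4 = min(LS_Task 6=23, LS_Task 9=29) = 23; LS_Task 4 = 23−7 = 16
LF_Task 3 = LS_Task 7 = 18; LS_Task 3 = 18−8 = 10
LF_Task 2 = min(LS_Task 3=10, LS_Task 4=16, LS_Task 8=24) = 10; LS_Task 2 = 10−10 = 0
LF_Task 1 = min(LS_Task 5=21, LS_Task 8=24) = 21; LS_Task 1 = 21−3 = 18
Slack_Task 6 = LS_Task 6 − ES_Task 6 = 23 − 17 = 6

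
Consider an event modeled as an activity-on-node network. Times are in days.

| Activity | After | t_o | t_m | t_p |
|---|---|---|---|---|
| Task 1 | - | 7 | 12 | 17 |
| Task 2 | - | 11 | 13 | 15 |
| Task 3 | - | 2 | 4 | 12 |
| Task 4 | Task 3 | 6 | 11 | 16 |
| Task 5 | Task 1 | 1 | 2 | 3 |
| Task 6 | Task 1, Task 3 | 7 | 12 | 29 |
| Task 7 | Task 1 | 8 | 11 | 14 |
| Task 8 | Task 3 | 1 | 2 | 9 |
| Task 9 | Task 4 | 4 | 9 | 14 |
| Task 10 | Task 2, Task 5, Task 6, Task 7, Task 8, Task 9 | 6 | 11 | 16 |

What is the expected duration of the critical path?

37 days

te_Task 1 = (7 + 4·12 + 17)/6 = 72/6 = 12
te_Task 2 = (11 + 4·13 + 15)/6 = 78/6 = 13
te_Task 3 = (2 + 4·4 + 12)/6 = 30/6 = 5
te_Task 4 = (6 + 4·11 + 16)/6 = 66/6 = 11
te_Task 5 = (1 + 4·2 + 3)/6 = 12/6 = 2
te_Task 6 = (7 + 4·12 + 29)/6 = 84/6 = 14
te_Task 7 = (8 + 4·11 + 14)/6 = 66/6 = 11
te_Task 8 = (1 + 4·2 + 9)/6 = 18/6 = 3
te_Task 9 = (4 + 4·9 + 14)/6 = 54/6 = 9
te_Task 10 = (6 + 4·11 + 16)/6 = 66/6 = 11

Forward pass:
ES_Task 1 = 0; EF_Task 1 = 12
ES_Task 2 = 0; EF_Task 2 = 13
ES_Task 3 = 0; EF_Task 3 = 5
ES_Task 4 = 5; EF_Task 4 = 5+11 = 16
ES_Task 5 = 12; EF_Task 5 = 12+2 = 14
ES_Task 6 = max(EF_Task 1=12, EF_Task 3=5) = 12; EF_Task 6 = 12+14 = 26
ES_Task 7 = 12; EF_Task 7 = 12+11 = 23
ES_Task 8 = 5; EF_Task 8 = 5+3 = 8
ES_Task 9 = 16; EF_Task 9 = 16+9 = 25
ES_Task 10 = max(EF_Task 2=13, EF_Task 5=14, EF_Task 6=26, EF_Task 7=23, EF_Task 8=8, EF_Task 9=25) = 26; EF_Task 10 = 26+11 = 37
Expected project duration μ = 37 days. Critical path: Task 1 → Task 6 → Task 10.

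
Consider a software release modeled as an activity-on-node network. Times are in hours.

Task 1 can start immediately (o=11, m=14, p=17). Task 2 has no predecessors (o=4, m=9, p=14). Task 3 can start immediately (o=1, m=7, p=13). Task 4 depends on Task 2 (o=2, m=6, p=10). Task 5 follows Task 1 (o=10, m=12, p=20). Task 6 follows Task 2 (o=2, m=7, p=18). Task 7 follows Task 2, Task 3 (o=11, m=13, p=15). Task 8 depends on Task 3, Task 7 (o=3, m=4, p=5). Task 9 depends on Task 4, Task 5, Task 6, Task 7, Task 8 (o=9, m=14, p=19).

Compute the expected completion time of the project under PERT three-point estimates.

te_Task 1 = (11 + 4·14 + 17)/6 = 84/6 = 14
te_Task 2 = (4 + 4·9 + 14)/6 = 54/6 = 9
te_Task 3 = (1 + 4·7 + 13)/6 = 42/6 = 7
te_Task 4 = (2 + 4·6 + 10)/6 = 36/6 = 6
te_Task 5 = (10 + 4·12 + 20)/6 = 78/6 = 13
te_Task 6 = (2 + 4·7 + 18)/6 = 48/6 = 8
te_Task 7 = (11 + 4·13 + 15)/6 = 78/6 = 13
te_Task 8 = (3 + 4·4 + 5)/6 = 24/6 = 4
te_Task 9 = (9 + 4·14 + 19)/6 = 84/6 = 14

Forward pass:
ES_Task 1 = 0; EF_Task 1 = 14
ES_Task 2 = 0; EF_Task 2 = 9
ES_Task 3 = 0; EF_Task 3 = 7
ES_Task 4 = 9; EF_Task 4 = 9+6 = 15
ES_Task 5 = 14; EF_Task 5 = 14+13 = 27
ES_Task 6 = 9; EF_Task 6 = 9+8 = 17
ES_Task 7 = max(EF_Task 2=9, EF_Task 3=7) = 9; EF_Task 7 = 9+13 = 22
ES_Task 8 = max(EF_Task 3=7, EF_Task 7=22) = 22; EF_Task 8 = 22+4 = 26
ES_Task 9 = max(EF_Task 4=15, EF_Task 5=27, EF_Task 6=17, EF_Task 7=22, EF_Task 8=26) = 27; EF_Task 9 = 27+14 = 41
Expected project duration μ = 41 hours. Critical path: Task 1 → Task 5 → Task 9.

41 hours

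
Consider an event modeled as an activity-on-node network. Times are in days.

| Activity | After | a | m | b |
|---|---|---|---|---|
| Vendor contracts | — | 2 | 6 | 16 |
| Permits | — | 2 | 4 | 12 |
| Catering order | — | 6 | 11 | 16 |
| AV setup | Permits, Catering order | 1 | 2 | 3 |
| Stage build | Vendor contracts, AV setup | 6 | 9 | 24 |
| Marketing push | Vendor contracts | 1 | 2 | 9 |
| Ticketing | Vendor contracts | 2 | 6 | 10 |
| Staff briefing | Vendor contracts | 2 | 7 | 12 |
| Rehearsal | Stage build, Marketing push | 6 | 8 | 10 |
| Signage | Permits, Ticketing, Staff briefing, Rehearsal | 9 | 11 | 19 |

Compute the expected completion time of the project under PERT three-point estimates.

44 days

te_Vendor contracts = (2 + 4·6 + 16)/6 = 42/6 = 7
te_Permits = (2 + 4·4 + 12)/6 = 30/6 = 5
te_Catering order = (6 + 4·11 + 16)/6 = 66/6 = 11
te_AV setup = (1 + 4·2 + 3)/6 = 12/6 = 2
te_Stage build = (6 + 4·9 + 24)/6 = 66/6 = 11
te_Marketing push = (1 + 4·2 + 9)/6 = 18/6 = 3
te_Ticketing = (2 + 4·6 + 10)/6 = 36/6 = 6
te_Staff briefing = (2 + 4·7 + 12)/6 = 42/6 = 7
te_Rehearsal = (6 + 4·8 + 10)/6 = 48/6 = 8
te_Signage = (9 + 4·11 + 19)/6 = 72/6 = 12

Forward pass:
ES_Vendor contracts = 0; EF_Vendor contracts = 7
ES_Permits = 0; EF_Permits = 5
ES_Catering order = 0; EF_Catering order = 11
ES_AV setup = max(EF_Permits=5, EF_Catering order=11) = 11; EF_AV setup = 11+2 = 13
ES_Stage build = max(EF_Vendor contracts=7, EF_AV setup=13) = 13; EF_Stage build = 13+11 = 24
ES_Marketing push = 7; EF_Marketing push = 7+3 = 10
ES_Ticketing = 7; EF_Ticketing = 7+6 = 13
ES_Staff briefing = 7; EF_Staff briefing = 7+7 = 14
ES_Rehearsal = max(EF_Stage build=24, EF_Marketing push=10) = 24; EF_Rehearsal = 24+8 = 32
ES_Signage = max(EF_Permits=5, EF_Ticketing=13, EF_Staff briefing=14, EF_Rehearsal=32) = 32; EF_Signage = 32+12 = 44
Expected project duration μ = 44 days. Critical path: Catering order → AV setup → Stage build → Rehearsal → Signage.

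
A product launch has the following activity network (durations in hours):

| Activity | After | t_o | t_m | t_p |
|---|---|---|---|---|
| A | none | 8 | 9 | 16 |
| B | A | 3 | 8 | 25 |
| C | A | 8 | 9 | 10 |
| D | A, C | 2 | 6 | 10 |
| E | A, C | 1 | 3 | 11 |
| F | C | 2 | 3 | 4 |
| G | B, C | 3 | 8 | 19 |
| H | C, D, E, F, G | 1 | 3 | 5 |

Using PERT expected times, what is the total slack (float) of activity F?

te_A = (8 + 4·9 + 16)/6 = 60/6 = 10
te_B = (3 + 4·8 + 25)/6 = 60/6 = 10
te_C = (8 + 4·9 + 10)/6 = 54/6 = 9
te_D = (2 + 4·6 + 10)/6 = 36/6 = 6
te_E = (1 + 4·3 + 11)/6 = 24/6 = 4
te_F = (2 + 4·3 + 4)/6 = 18/6 = 3
te_G = (3 + 4·8 + 19)/6 = 54/6 = 9
te_H = (1 + 4·3 + 5)/6 = 18/6 = 3

Forward pass:
ES_A = 0; EF_A = 10
ES_B = 10; EF_B = 10+10 = 20
ES_C = 10; EF_C = 10+9 = 19
ES_D = max(EF_A=10, EF_C=19) = 19; EF_D = 19+6 = 25
ES_E = max(EF_A=10, EF_C=19) = 19; EF_E = 19+4 = 23
ES_F = 19; EF_F = 19+3 = 22
ES_G = max(EF_B=20, EF_C=19) = 20; EF_G = 20+9 = 29
ES_H = max(EF_C=19, EF_D=25, EF_E=23, EF_F=22, EF_G=29) = 29; EF_H = 29+3 = 32
Expected project duration μ = 32 hours. Critical path: A → B → G → H.

Backward pass:
LF_H = 32; LS_H = 32−3 = 29
LF_G = LS_H = 29; LS_G = 29−9 = 20
LF_F = LS_H = 29; LS_F = 29−3 = 26
LF_E = LS_H = 29; LS_E = 29−4 = 25
LF_D = LS_H = 29; LS_D = 29−6 = 23
LF_C = min(LS_D=23, LS_E=25, LS_F=26, LS_G=20, LS_H=29) = 20; LS_C = 20−9 = 11
LF_B = LS_G = 20; LS_B = 20−10 = 10
LF_A = min(LS_B=10, LS_C=11, LS_D=23, LS_E=25) = 10; LS_A = 10−10 = 0
Slack_F = LS_F − ES_F = 26 − 19 = 7

7 hours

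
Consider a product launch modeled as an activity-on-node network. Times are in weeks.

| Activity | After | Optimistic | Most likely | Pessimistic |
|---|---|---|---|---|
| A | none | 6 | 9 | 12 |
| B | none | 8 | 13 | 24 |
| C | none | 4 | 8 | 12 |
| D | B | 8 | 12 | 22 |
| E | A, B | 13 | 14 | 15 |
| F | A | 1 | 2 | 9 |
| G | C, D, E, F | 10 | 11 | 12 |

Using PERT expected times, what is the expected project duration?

te_A = (6 + 4·9 + 12)/6 = 54/6 = 9
te_B = (8 + 4·13 + 24)/6 = 84/6 = 14
te_C = (4 + 4·8 + 12)/6 = 48/6 = 8
te_D = (8 + 4·12 + 22)/6 = 78/6 = 13
te_E = (13 + 4·14 + 15)/6 = 84/6 = 14
te_F = (1 + 4·2 + 9)/6 = 18/6 = 3
te_G = (10 + 4·11 + 12)/6 = 66/6 = 11

Forward pass:
ES_A = 0; EF_A = 9
ES_B = 0; EF_B = 14
ES_C = 0; EF_C = 8
ES_D = 14; EF_D = 14+13 = 27
ES_E = max(EF_A=9, EF_B=14) = 14; EF_E = 14+14 = 28
ES_F = 9; EF_F = 9+3 = 12
ES_G = max(EF_C=8, EF_D=27, EF_E=28, EF_F=12) = 28; EF_G = 28+11 = 39
Expected project duration μ = 39 weeks. Critical path: B → E → G.

39 weeks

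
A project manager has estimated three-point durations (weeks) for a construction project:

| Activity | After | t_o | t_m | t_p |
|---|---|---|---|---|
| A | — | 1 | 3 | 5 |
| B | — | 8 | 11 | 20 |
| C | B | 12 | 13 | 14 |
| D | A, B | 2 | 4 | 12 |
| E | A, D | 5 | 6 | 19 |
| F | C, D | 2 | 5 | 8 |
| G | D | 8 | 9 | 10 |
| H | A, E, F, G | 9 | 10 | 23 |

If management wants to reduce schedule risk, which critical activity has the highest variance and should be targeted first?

te_A = (1 + 4·3 + 5)/6 = 18/6 = 3; σ²_A = ((5−1)/6)² = 0.444
te_B = (8 + 4·11 + 20)/6 = 72/6 = 12; σ²_B = ((20−8)/6)² = 4.000
te_C = (12 + 4·13 + 14)/6 = 78/6 = 13; σ²_C = ((14−12)/6)² = 0.111
te_D = (2 + 4·4 + 12)/6 = 30/6 = 5; σ²_D = ((12−2)/6)² = 2.778
te_E = (5 + 4·6 + 19)/6 = 48/6 = 8; σ²_E = ((19−5)/6)² = 5.444
te_F = (2 + 4·5 + 8)/6 = 30/6 = 5; σ²_F = ((8−2)/6)² = 1.000
te_G = (8 + 4·9 + 10)/6 = 54/6 = 9; σ²_G = ((10−8)/6)² = 0.111
te_H = (9 + 4·10 + 23)/6 = 72/6 = 12; σ²_H = ((23−9)/6)² = 5.444

Forward pass:
ES_A = 0; EF_A = 3
ES_B = 0; EF_B = 12
ES_C = 12; EF_C = 12+13 = 25
ES_D = max(EF_A=3, EF_B=12) = 12; EF_D = 12+5 = 17
ES_E = max(EF_A=3, EF_D=17) = 17; EF_E = 17+8 = 25
ES_F = max(EF_C=25, EF_D=17) = 25; EF_F = 25+5 = 30
ES_G = 17; EF_G = 17+9 = 26
ES_H = max(EF_A=3, EF_E=25, EF_F=30, EF_G=26) = 30; EF_H = 30+12 = 42
Expected project duration μ = 42 weeks. Critical path: B → C → F → H.

Variances on critical path: σ²_B=4.000, σ²_C=0.111, σ²_F=1.000, σ²_H=5.444.
Largest is σ²_H = 5.444.

H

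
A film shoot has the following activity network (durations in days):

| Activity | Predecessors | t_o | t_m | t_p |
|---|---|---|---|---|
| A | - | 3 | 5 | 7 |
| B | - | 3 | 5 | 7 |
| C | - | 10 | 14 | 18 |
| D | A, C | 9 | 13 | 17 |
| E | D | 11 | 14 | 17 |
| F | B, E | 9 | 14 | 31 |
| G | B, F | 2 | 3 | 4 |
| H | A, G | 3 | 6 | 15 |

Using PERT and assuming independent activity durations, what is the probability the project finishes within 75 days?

0.956

te_A = (3 + 4·5 + 7)/6 = 30/6 = 5; σ²_A = ((7−3)/6)² = 0.444
te_B = (3 + 4·5 + 7)/6 = 30/6 = 5; σ²_B = ((7−3)/6)² = 0.444
te_C = (10 + 4·14 + 18)/6 = 84/6 = 14; σ²_C = ((18−10)/6)² = 1.778
te_D = (9 + 4·13 + 17)/6 = 78/6 = 13; σ²_D = ((17−9)/6)² = 1.778
te_E = (11 + 4·14 + 17)/6 = 84/6 = 14; σ²_E = ((17−11)/6)² = 1.000
te_F = (9 + 4·14 + 31)/6 = 96/6 = 16; σ²_F = ((31−9)/6)² = 13.444
te_G = (2 + 4·3 + 4)/6 = 18/6 = 3; σ²_G = ((4−2)/6)² = 0.111
te_H = (3 + 4·6 + 15)/6 = 42/6 = 7; σ²_H = ((15−3)/6)² = 4.000

Forward pass:
ES_A = 0; EF_A = 5
ES_B = 0; EF_B = 5
ES_C = 0; EF_C = 14
ES_D = max(EF_A=5, EF_C=14) = 14; EF_D = 14+13 = 27
ES_E = 27; EF_E = 27+14 = 41
ES_F = max(EF_B=5, EF_E=41) = 41; EF_F = 41+16 = 57
ES_G = max(EF_B=5, EF_F=57) = 57; EF_G = 57+3 = 60
ES_H = max(EF_A=5, EF_G=60) = 60; EF_H = 60+7 = 67
Expected project duration μ = 67 days. Critical path: C → D → E → F → G → H.

Variance along critical path = 1.778 + 1.778 + 1.000 + 13.444 + 0.111 + 4.000 = 22.111; σ = √22.111 = 4.702 days.
Z = (75 − 67) / 4.702 = 1.701
P(T ≤ 75) = Φ(1.701) ≈ 0.956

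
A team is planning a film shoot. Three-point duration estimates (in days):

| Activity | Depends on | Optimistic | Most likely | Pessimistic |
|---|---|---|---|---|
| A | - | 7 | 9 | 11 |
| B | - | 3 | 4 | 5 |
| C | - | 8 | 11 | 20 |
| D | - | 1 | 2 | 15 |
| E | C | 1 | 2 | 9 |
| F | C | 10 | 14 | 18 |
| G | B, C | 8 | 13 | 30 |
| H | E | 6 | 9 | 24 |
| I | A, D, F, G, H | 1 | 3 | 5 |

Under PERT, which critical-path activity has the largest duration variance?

G

te_A = (7 + 4·9 + 11)/6 = 54/6 = 9; σ²_A = ((11−7)/6)² = 0.444
te_B = (3 + 4·4 + 5)/6 = 24/6 = 4; σ²_B = ((5−3)/6)² = 0.111
te_C = (8 + 4·11 + 20)/6 = 72/6 = 12; σ²_C = ((20−8)/6)² = 4.000
te_D = (1 + 4·2 + 15)/6 = 24/6 = 4; σ²_D = ((15−1)/6)² = 5.444
te_E = (1 + 4·2 + 9)/6 = 18/6 = 3; σ²_E = ((9−1)/6)² = 1.778
te_F = (10 + 4·14 + 18)/6 = 84/6 = 14; σ²_F = ((18−10)/6)² = 1.778
te_G = (8 + 4·13 + 30)/6 = 90/6 = 15; σ²_G = ((30−8)/6)² = 13.444
te_H = (6 + 4·9 + 24)/6 = 66/6 = 11; σ²_H = ((24−6)/6)² = 9.000
te_I = (1 + 4·3 + 5)/6 = 18/6 = 3; σ²_I = ((5−1)/6)² = 0.444

Forward pass:
ES_A = 0; EF_A = 9
ES_B = 0; EF_B = 4
ES_C = 0; EF_C = 12
ES_D = 0; EF_D = 4
ES_E = 12; EF_E = 12+3 = 15
ES_F = 12; EF_F = 12+14 = 26
ES_G = max(EF_B=4, EF_C=12) = 12; EF_G = 12+15 = 27
ES_H = 15; EF_H = 15+11 = 26
ES_I = max(EF_A=9, EF_D=4, EF_F=26, EF_G=27, EF_H=26) = 27; EF_I = 27+3 = 30
Expected project duration μ = 30 days. Critical path: C → G → I.

Variances on critical path: σ²_C=4.000, σ²_G=13.444, σ²_I=0.444.
Largest is σ²_G = 13.444.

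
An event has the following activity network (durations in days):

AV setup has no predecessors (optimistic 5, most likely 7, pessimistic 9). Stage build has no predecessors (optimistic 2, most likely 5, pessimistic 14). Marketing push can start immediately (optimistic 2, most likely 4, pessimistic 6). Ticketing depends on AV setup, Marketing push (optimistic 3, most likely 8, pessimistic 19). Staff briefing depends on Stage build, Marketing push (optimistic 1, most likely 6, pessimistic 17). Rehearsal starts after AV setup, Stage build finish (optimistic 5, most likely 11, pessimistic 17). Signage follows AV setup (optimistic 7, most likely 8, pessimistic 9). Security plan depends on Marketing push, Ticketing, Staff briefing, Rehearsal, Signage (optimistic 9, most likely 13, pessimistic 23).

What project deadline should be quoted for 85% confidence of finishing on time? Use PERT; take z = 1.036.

te_AV setup = (5 + 4·7 + 9)/6 = 42/6 = 7; σ²_AV setup = ((9−5)/6)² = 0.444
te_Stage build = (2 + 4·5 + 14)/6 = 36/6 = 6; σ²_Stage build = ((14−2)/6)² = 4.000
te_Marketing push = (2 + 4·4 + 6)/6 = 24/6 = 4; σ²_Marketing push = ((6−2)/6)² = 0.444
te_Ticketing = (3 + 4·8 + 19)/6 = 54/6 = 9; σ²_Ticketing = ((19−3)/6)² = 7.111
te_Staff briefing = (1 + 4·6 + 17)/6 = 42/6 = 7; σ²_Staff briefing = ((17−1)/6)² = 7.111
te_Rehearsal = (5 + 4·11 + 17)/6 = 66/6 = 11; σ²_Rehearsal = ((17−5)/6)² = 4.000
te_Signage = (7 + 4·8 + 9)/6 = 48/6 = 8; σ²_Signage = ((9−7)/6)² = 0.111
te_Security plan = (9 + 4·13 + 23)/6 = 84/6 = 14; σ²_Security plan = ((23−9)/6)² = 5.444

Forward pass:
ES_AV setup = 0; EF_AV setup = 7
ES_Stage build = 0; EF_Stage build = 6
ES_Marketing push = 0; EF_Marketing push = 4
ES_Ticketing = max(EF_AV setup=7, EF_Marketing push=4) = 7; EF_Ticketing = 7+9 = 16
ES_Staff briefing = max(EF_Stage build=6, EF_Marketing push=4) = 6; EF_Staff briefing = 6+7 = 13
ES_Rehearsal = max(EF_AV setup=7, EF_Stage build=6) = 7; EF_Rehearsal = 7+11 = 18
ES_Signage = 7; EF_Signage = 7+8 = 15
ES_Security plan = max(EF_Marketing push=4, EF_Ticketing=16, EF_Staff briefing=13, EF_Rehearsal=18, EF_Signage=15) = 18; EF_Security plan = 18+14 = 32
Expected project duration μ = 32 days. Critical path: AV setup → Rehearsal → Security plan.

Variance along critical path = 0.444 + 4.000 + 5.444 = 9.889; σ = 3.145 days.
D = μ + z·σ = 32 + 1.036·3.145 = 35.3 days

35.3 days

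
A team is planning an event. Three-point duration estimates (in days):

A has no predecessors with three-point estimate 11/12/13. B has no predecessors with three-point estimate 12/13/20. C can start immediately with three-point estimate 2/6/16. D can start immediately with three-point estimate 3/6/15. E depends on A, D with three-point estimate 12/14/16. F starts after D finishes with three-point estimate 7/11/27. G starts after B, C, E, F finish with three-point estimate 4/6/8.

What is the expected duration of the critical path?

32 days

te_A = (11 + 4·12 + 13)/6 = 72/6 = 12
te_B = (12 + 4·13 + 20)/6 = 84/6 = 14
te_C = (2 + 4·6 + 16)/6 = 42/6 = 7
te_D = (3 + 4·6 + 15)/6 = 42/6 = 7
te_E = (12 + 4·14 + 16)/6 = 84/6 = 14
te_F = (7 + 4·11 + 27)/6 = 78/6 = 13
te_G = (4 + 4·6 + 8)/6 = 36/6 = 6

Forward pass:
ES_A = 0; EF_A = 12
ES_B = 0; EF_B = 14
ES_C = 0; EF_C = 7
ES_D = 0; EF_D = 7
ES_E = max(EF_A=12, EF_D=7) = 12; EF_E = 12+14 = 26
ES_F = 7; EF_F = 7+13 = 20
ES_G = max(EF_B=14, EF_C=7, EF_E=26, EF_F=20) = 26; EF_G = 26+6 = 32
Expected project duration μ = 32 days. Critical path: A → E → G.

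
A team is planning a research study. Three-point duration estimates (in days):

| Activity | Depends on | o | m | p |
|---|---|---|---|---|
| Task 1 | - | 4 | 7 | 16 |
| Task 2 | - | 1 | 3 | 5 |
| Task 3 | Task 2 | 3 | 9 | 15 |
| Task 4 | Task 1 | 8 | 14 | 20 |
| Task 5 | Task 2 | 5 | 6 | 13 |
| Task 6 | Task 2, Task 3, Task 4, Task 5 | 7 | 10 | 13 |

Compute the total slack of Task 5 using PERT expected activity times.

te_Task 1 = (4 + 4·7 + 16)/6 = 48/6 = 8
te_Task 2 = (1 + 4·3 + 5)/6 = 18/6 = 3
te_Task 3 = (3 + 4·9 + 15)/6 = 54/6 = 9
te_Task 4 = (8 + 4·14 + 20)/6 = 84/6 = 14
te_Task 5 = (5 + 4·6 + 13)/6 = 42/6 = 7
te_Task 6 = (7 + 4·10 + 13)/6 = 60/6 = 10

Forward pass:
ES_Task 1 = 0; EF_Task 1 = 8
ES_Task 2 = 0; EF_Task 2 = 3
ES_Task 3 = 3; EF_Task 3 = 3+9 = 12
ES_Task 4 = 8; EF_Task 4 = 8+14 = 22
ES_Task 5 = 3; EF_Task 5 = 3+7 = 10
ES_Task 6 = max(EF_Task 2=3, EF_Task 3=12, EF_Task 4=22, EF_Task 5=10) = 22; EF_Task 6 = 22+10 = 32
Expected project duration μ = 32 days. Critical path: Task 1 → Task 4 → Task 6.

Backward pass:
LF_Task 6 = 32; LS_Task 6 = 32−10 = 22
LF_Task 5 = LS_Task 6 = 22; LS_Task 5 = 22−7 = 15
LF_Task 4 = LS_Task 6 = 22; LS_Task 4 = 22−14 = 8
LF_Task 3 = LS_Task 6 = 22; LS_Task 3 = 22−9 = 13
LF_Task 2 = min(LS_Task 3=13, LS_Task 5=15, LS_Task 6=22) = 13; LS_Task 2 = 13−3 = 10
LF_Task 1 = LS_Task 4 = 8; LS_Task 1 = 8−8 = 0
Slack_Task 5 = LS_Task 5 − ES_Task 5 = 15 − 3 = 12

12 days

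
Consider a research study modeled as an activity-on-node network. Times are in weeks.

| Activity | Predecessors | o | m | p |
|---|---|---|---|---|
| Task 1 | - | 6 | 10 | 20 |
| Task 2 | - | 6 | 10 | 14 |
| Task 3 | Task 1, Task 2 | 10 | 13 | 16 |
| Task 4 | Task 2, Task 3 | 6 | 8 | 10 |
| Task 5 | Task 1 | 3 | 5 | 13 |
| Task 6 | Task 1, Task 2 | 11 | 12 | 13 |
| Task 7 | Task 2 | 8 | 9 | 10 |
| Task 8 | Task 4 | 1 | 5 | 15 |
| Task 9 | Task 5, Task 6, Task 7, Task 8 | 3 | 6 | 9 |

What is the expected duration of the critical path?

te_Task 1 = (6 + 4·10 + 20)/6 = 66/6 = 11
te_Task 2 = (6 + 4·10 + 14)/6 = 60/6 = 10
te_Task 3 = (10 + 4·13 + 16)/6 = 78/6 = 13
te_Task 4 = (6 + 4·8 + 10)/6 = 48/6 = 8
te_Task 5 = (3 + 4·5 + 13)/6 = 36/6 = 6
te_Task 6 = (11 + 4·12 + 13)/6 = 72/6 = 12
te_Task 7 = (8 + 4·9 + 10)/6 = 54/6 = 9
te_Task 8 = (1 + 4·5 + 15)/6 = 36/6 = 6
te_Task 9 = (3 + 4·6 + 9)/6 = 36/6 = 6

Forward pass:
ES_Task 1 = 0; EF_Task 1 = 11
ES_Task 2 = 0; EF_Task 2 = 10
ES_Task 3 = max(EF_Task 1=11, EF_Task 2=10) = 11; EF_Task 3 = 11+13 = 24
ES_Task 4 = max(EF_Task 2=10, EF_Task 3=24) = 24; EF_Task 4 = 24+8 = 32
ES_Task 5 = 11; EF_Task 5 = 11+6 = 17
ES_Task 6 = max(EF_Task 1=11, EF_Task 2=10) = 11; EF_Task 6 = 11+12 = 23
ES_Task 7 = 10; EF_Task 7 = 10+9 = 19
ES_Task 8 = 32; EF_Task 8 = 32+6 = 38
ES_Task 9 = max(EF_Task 5=17, EF_Task 6=23, EF_Task 7=19, EF_Task 8=38) = 38; EF_Task 9 = 38+6 = 44
Expected project duration μ = 44 weeks. Critical path: Task 1 → Task 3 → Task 4 → Task 8 → Task 9.

44 weeks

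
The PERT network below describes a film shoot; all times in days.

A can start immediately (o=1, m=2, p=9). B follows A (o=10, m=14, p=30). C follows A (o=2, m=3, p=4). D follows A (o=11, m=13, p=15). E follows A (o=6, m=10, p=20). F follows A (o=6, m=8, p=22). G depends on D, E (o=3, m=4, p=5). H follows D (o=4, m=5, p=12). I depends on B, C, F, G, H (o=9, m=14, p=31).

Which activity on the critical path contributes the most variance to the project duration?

I

te_A = (1 + 4·2 + 9)/6 = 18/6 = 3; σ²_A = ((9−1)/6)² = 1.778
te_B = (10 + 4·14 + 30)/6 = 96/6 = 16; σ²_B = ((30−10)/6)² = 11.111
te_C = (2 + 4·3 + 4)/6 = 18/6 = 3; σ²_C = ((4−2)/6)² = 0.111
te_D = (11 + 4·13 + 15)/6 = 78/6 = 13; σ²_D = ((15−11)/6)² = 0.444
te_E = (6 + 4·10 + 20)/6 = 66/6 = 11; σ²_E = ((20−6)/6)² = 5.444
te_F = (6 + 4·8 + 22)/6 = 60/6 = 10; σ²_F = ((22−6)/6)² = 7.111
te_G = (3 + 4·4 + 5)/6 = 24/6 = 4; σ²_G = ((5−3)/6)² = 0.111
te_H = (4 + 4·5 + 12)/6 = 36/6 = 6; σ²_H = ((12−4)/6)² = 1.778
te_I = (9 + 4·14 + 31)/6 = 96/6 = 16; σ²_I = ((31−9)/6)² = 13.444

Forward pass:
ES_A = 0; EF_A = 3
ES_B = 3; EF_B = 3+16 = 19
ES_C = 3; EF_C = 3+3 = 6
ES_D = 3; EF_D = 3+13 = 16
ES_E = 3; EF_E = 3+11 = 14
ES_F = 3; EF_F = 3+10 = 13
ES_G = max(EF_D=16, EF_E=14) = 16; EF_G = 16+4 = 20
ES_H = 16; EF_H = 16+6 = 22
ES_I = max(EF_B=19, EF_C=6, EF_F=13, EF_G=20, EF_H=22) = 22; EF_I = 22+16 = 38
Expected project duration μ = 38 days. Critical path: A → D → H → I.

Variances on critical path: σ²_A=1.778, σ²_D=0.444, σ²_H=1.778, σ²_I=13.444.
Largest is σ²_I = 13.444.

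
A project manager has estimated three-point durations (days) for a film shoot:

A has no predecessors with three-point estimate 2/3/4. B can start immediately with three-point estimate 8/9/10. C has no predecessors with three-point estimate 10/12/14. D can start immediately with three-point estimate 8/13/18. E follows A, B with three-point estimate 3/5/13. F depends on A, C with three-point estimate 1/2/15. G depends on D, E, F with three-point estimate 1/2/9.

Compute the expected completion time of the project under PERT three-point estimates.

te_A = (2 + 4·3 + 4)/6 = 18/6 = 3
te_B = (8 + 4·9 + 10)/6 = 54/6 = 9
te_C = (10 + 4·12 + 14)/6 = 72/6 = 12
te_D = (8 + 4·13 + 18)/6 = 78/6 = 13
te_E = (3 + 4·5 + 13)/6 = 36/6 = 6
te_F = (1 + 4·2 + 15)/6 = 24/6 = 4
te_G = (1 + 4·2 + 9)/6 = 18/6 = 3

Forward pass:
ES_A = 0; EF_A = 3
ES_B = 0; EF_B = 9
ES_C = 0; EF_C = 12
ES_D = 0; EF_D = 13
ES_E = max(EF_A=3, EF_B=9) = 9; EF_E = 9+6 = 15
ES_F = max(EF_A=3, EF_C=12) = 12; EF_F = 12+4 = 16
ES_G = max(EF_D=13, EF_E=15, EF_F=16) = 16; EF_G = 16+3 = 19
Expected project duration μ = 19 days. Critical path: C → F → G.

19 days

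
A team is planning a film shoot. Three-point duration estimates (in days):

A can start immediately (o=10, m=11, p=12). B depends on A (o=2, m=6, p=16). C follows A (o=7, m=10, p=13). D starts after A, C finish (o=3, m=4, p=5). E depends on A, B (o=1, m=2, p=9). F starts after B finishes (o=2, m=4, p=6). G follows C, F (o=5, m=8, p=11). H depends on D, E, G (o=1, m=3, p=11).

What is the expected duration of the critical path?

te_A = (10 + 4·11 + 12)/6 = 66/6 = 11
te_B = (2 + 4·6 + 16)/6 = 42/6 = 7
te_C = (7 + 4·10 + 13)/6 = 60/6 = 10
te_D = (3 + 4·4 + 5)/6 = 24/6 = 4
te_E = (1 + 4·2 + 9)/6 = 18/6 = 3
te_F = (2 + 4·4 + 6)/6 = 24/6 = 4
te_G = (5 + 4·8 + 11)/6 = 48/6 = 8
te_H = (1 + 4·3 + 11)/6 = 24/6 = 4

Forward pass:
ES_A = 0; EF_A = 11
ES_B = 11; EF_B = 11+7 = 18
ES_C = 11; EF_C = 11+10 = 21
ES_D = max(EF_A=11, EF_C=21) = 21; EF_D = 21+4 = 25
ES_E = max(EF_A=11, EF_B=18) = 18; EF_E = 18+3 = 21
ES_F = 18; EF_F = 18+4 = 22
ES_G = max(EF_C=21, EF_F=22) = 22; EF_G = 22+8 = 30
ES_H = max(EF_D=25, EF_E=21, EF_G=30) = 30; EF_H = 30+4 = 34
Expected project duration μ = 34 days. Critical path: A → B → F → G → H.

34 days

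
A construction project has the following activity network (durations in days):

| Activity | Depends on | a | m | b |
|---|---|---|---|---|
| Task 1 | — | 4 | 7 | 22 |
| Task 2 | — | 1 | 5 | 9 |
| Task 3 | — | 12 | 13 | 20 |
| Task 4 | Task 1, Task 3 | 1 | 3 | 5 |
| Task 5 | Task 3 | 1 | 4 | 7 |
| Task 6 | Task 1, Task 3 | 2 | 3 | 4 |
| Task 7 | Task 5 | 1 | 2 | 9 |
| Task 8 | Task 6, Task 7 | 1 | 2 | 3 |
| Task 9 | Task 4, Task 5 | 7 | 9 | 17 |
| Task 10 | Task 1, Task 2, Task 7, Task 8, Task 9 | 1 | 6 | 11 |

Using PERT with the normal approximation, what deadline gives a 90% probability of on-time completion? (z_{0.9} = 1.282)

37.7 days

te_Task 1 = (4 + 4·7 + 22)/6 = 54/6 = 9; σ²_Task 1 = ((22−4)/6)² = 9.000
te_Task 2 = (1 + 4·5 + 9)/6 = 30/6 = 5; σ²_Task 2 = ((9−1)/6)² = 1.778
te_Task 3 = (12 + 4·13 + 20)/6 = 84/6 = 14; σ²_Task 3 = ((20−12)/6)² = 1.778
te_Task 4 = (1 + 4·3 + 5)/6 = 18/6 = 3; σ²_Task 4 = ((5−1)/6)² = 0.444
te_Task 5 = (1 + 4·4 + 7)/6 = 24/6 = 4; σ²_Task 5 = ((7−1)/6)² = 1.000
te_Task 6 = (2 + 4·3 + 4)/6 = 18/6 = 3; σ²_Task 6 = ((4−2)/6)² = 0.111
te_Task 7 = (1 + 4·2 + 9)/6 = 18/6 = 3; σ²_Task 7 = ((9−1)/6)² = 1.778
te_Task 8 = (1 + 4·2 + 3)/6 = 12/6 = 2; σ²_Task 8 = ((3−1)/6)² = 0.111
te_Task 9 = (7 + 4·9 + 17)/6 = 60/6 = 10; σ²_Task 9 = ((17−7)/6)² = 2.778
te_Task 10 = (1 + 4·6 + 11)/6 = 36/6 = 6; σ²_Task 10 = ((11−1)/6)² = 2.778

Forward pass:
ES_Task 1 = 0; EF_Task 1 = 9
ES_Task 2 = 0; EF_Task 2 = 5
ES_Task 3 = 0; EF_Task 3 = 14
ES_Task 4 = max(EF_Task 1=9, EF_Task 3=14) = 14; EF_Task 4 = 14+3 = 17
ES_Task 5 = 14; EF_Task 5 = 14+4 = 18
ES_Task 6 = max(EF_Task 1=9, EF_Task 3=14) = 14; EF_Task 6 = 14+3 = 17
ES_Task 7 = 18; EF_Task 7 = 18+3 = 21
ES_Task 8 = max(EF_Task 6=17, EF_Task 7=21) = 21; EF_Task 8 = 21+2 = 23
ES_Task 9 = max(EF_Task 4=17, EF_Task 5=18) = 18; EF_Task 9 = 18+10 = 28
ES_Task 10 = max(EF_Task 1=9, EF_Task 2=5, EF_Task 7=21, EF_Task 8=23, EF_Task 9=28) = 28; EF_Task 10 = 28+6 = 34
Expected project duration μ = 34 days. Critical path: Task 3 → Task 5 → Task 9 → Task 10.

Variance along critical path = 1.778 + 1.000 + 2.778 + 2.778 = 8.333; σ = 2.887 days.
D = μ + z·σ = 34 + 1.282·2.887 = 37.7 days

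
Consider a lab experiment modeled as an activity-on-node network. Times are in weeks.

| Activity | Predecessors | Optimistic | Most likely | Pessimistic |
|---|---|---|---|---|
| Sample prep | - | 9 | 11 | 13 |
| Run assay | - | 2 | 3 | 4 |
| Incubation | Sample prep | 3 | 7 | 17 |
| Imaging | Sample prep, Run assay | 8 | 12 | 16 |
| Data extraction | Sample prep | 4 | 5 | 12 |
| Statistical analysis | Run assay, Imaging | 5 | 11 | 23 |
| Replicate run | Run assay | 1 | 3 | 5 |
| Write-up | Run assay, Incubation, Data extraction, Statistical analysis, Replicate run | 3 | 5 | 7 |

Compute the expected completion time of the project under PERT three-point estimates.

te_Sample prep = (9 + 4·11 + 13)/6 = 66/6 = 11
te_Run assay = (2 + 4·3 + 4)/6 = 18/6 = 3
te_Incubation = (3 + 4·7 + 17)/6 = 48/6 = 8
te_Imaging = (8 + 4·12 + 16)/6 = 72/6 = 12
te_Data extraction = (4 + 4·5 + 12)/6 = 36/6 = 6
te_Statistical analysis = (5 + 4·11 + 23)/6 = 72/6 = 12
te_Replicate run = (1 + 4·3 + 5)/6 = 18/6 = 3
te_Write-up = (3 + 4·5 + 7)/6 = 30/6 = 5

Forward pass:
ES_Sample prep = 0; EF_Sample prep = 11
ES_Run assay = 0; EF_Run assay = 3
ES_Incubation = 11; EF_Incubation = 11+8 = 19
ES_Imaging = max(EF_Sample prep=11, EF_Run assay=3) = 11; EF_Imaging = 11+12 = 23
ES_Data extraction = 11; EF_Data extraction = 11+6 = 17
ES_Statistical analysis = max(EF_Run assay=3, EF_Imaging=23) = 23; EF_Statistical analysis = 23+12 = 35
ES_Replicate run = 3; EF_Replicate run = 3+3 = 6
ES_Write-up = max(EF_Run assay=3, EF_Incubation=19, EF_Data extraction=17, EF_Statistical analysis=35, EF_Replicate run=6) = 35; EF_Write-up = 35+5 = 40
Expected project duration μ = 40 weeks. Critical path: Sample prep → Imaging → Statistical analysis → Write-up.

40 weeks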